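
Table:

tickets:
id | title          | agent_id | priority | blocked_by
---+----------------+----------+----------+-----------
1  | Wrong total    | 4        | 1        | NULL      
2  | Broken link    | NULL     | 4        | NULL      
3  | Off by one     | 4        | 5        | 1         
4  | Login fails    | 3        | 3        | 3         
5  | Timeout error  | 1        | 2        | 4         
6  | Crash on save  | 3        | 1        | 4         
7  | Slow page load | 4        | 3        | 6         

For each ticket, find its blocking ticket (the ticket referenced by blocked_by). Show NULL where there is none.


This is a self-join: tickets is joined to a second copy of itself, matching each row's blocked_by to another row's id. Use LEFT JOIN so rows with blocked_by=NULL are kept.
  - ticket 1 (Wrong total): blocked_by=NULL -> NULL
  - ticket 2 (Broken link): blocked_by=NULL -> NULL
  - ticket 3 (Off by one): blocked_by=1 -> Wrong total
  - ticket 4 (Login fails): blocked_by=3 -> Off by one
  - ticket 5 (Timeout error): blocked_by=4 -> Login fails
  - ticket 6 (Crash on save): blocked_by=4 -> Login fails
  - ticket 7 (Slow page load): blocked_by=6 -> Crash on save

SQL:
SELECT a.title AS item, b.title AS blocked_by
FROM tickets a
LEFT JOIN tickets b ON a.blocked_by = b.id

Result:
item           | blocked_by   
---------------+--------------
Wrong total    | NULL         
Broken link    | NULL         
Off by one     | Wrong total  
Login fails    | Off by one   
Timeout error  | Login fails  
Crash on save  | Login fails  
Slow page load | Crash on save


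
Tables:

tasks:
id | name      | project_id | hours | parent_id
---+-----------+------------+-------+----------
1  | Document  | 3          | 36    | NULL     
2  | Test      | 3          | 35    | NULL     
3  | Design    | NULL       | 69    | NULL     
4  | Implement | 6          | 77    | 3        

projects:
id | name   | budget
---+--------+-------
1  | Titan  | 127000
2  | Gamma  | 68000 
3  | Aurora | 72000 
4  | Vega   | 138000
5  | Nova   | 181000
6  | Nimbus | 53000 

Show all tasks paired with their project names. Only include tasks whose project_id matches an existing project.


INNER JOIN keeps only tasks rows whose project_id matches an id in projects. Walk through each task:
  - task 1 (Document): project_id=3 -> matches Aurora
  - task 2 (Test): project_id=3 -> matches Aurora
  - task 3 (Design): project_id=NULL, no match -> dropped
  - task 4 (Implement): project_id=6 -> matches Nimbus
So 1 of 4 rows is dropped.

SQL:
SELECT a.name, b.name AS project
FROM tasks a
INNER JOIN projects b ON a.project_id = b.id

Result:
name      | project
----------+--------
Document  | Aurora 
Test      | Aurora 
Implement | Nimbus 


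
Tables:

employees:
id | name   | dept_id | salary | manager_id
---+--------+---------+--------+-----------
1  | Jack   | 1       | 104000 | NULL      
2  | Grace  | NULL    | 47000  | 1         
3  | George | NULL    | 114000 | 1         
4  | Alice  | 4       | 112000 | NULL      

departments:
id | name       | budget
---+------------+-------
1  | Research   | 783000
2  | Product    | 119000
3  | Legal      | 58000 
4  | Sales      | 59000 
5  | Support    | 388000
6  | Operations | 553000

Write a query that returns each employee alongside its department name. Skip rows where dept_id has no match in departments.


INNER JOIN keeps only employees rows whose dept_id matches an id in departments. Walk through each employee:
  - employee 1 (Jack): dept_id=1 -> matches Research
  - employee 2 (Grace): dept_id=NULL, no match -> dropped
  - employee 3 (George): dept_id=NULL, no match -> dropped
  - employee 4 (Alice): dept_id=4 -> matches Sales
So 2 of 4 rows are dropped.

SQL:
SELECT a.name, b.name AS department
FROM employees a
INNER JOIN departments b ON a.dept_id = b.id

Result:
name  | department
------+-----------
Jack  | Research  
Alice | Sales     


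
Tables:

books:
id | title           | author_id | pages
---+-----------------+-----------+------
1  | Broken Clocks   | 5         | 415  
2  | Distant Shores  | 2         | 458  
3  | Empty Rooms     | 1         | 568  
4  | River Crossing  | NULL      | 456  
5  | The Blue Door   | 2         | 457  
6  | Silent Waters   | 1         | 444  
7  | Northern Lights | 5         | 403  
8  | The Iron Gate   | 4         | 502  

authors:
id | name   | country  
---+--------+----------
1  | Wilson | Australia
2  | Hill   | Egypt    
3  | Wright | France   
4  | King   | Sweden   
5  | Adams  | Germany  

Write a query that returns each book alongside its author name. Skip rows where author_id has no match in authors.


INNER JOIN keeps only books rows whose author_id matches an id in authors. Walk through each book:
  - book 1 (Broken Clocks): author_id=5 -> matches Adams
  - book 2 (Distant Shores): author_id=2 -> matches Hill
  - book 3 (Empty Rooms): author_id=1 -> matches Wilson
  - book 4 (River Crossing): author_id=NULL, no match -> dropped
  - book 5 (The Blue Door): author_id=2 -> matches Hill
  - book 6 (Silent Waters): author_id=1 -> matches Wilson
  - book 7 (Northern Lights): author_id=5 -> matches Adams
  - book 8 (The Iron Gate): author_id=4 -> matches King
So 1 of 8 rows is dropped.

SQL:
SELECT a.title, b.name AS author
FROM books a
INNER JOIN authors b ON a.author_id = b.id

Result:
title           | author
----------------+-------
Broken Clocks   | Adams 
Distant Shores  | Hill  
Empty Rooms     | Wilson
The Blue Door   | Hill  
Silent Waters   | Wilson
Northern Lights | Adams 
The Iron Gate   | King  


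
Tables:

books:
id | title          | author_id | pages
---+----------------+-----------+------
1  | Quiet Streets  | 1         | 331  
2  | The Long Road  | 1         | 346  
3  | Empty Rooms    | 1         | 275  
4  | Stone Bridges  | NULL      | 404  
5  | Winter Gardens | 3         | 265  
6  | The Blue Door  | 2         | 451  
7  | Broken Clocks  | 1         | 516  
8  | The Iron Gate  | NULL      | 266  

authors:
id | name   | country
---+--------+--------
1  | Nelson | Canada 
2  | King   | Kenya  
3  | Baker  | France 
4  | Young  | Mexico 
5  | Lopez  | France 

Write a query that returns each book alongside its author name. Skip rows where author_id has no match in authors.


INNER JOIN keeps only books rows whose author_id matches an id in authors. Walk through each book:
  - book 1 (Quiet Streets): author_id=1 -> matches Nelson
  - book 2 (The Long Road): author_id=1 -> matches Nelson
  - book 3 (Empty Rooms): author_id=1 -> matches Nelson
  - book 4 (Stone Bridges): author_id=NULL, no match -> dropped
  - book 5 (Winter Gardens): author_id=3 -> matches Baker
  - book 6 (The Blue Door): author_id=2 -> matches King
  - book 7 (Broken Clocks): author_id=1 -> matches Nelson
  - book 8 (The Iron Gate): author_id=NULL, no match -> dropped
So 2 of 8 rows are dropped.

SQL:
SELECT a.title, b.name AS author
FROM books a
INNER JOIN authors b ON a.author_id = b.id

Result:
title          | author
---------------+-------
Quiet Streets  | Nelson
The Long Road  | Nelson
Empty Rooms    | Nelson
Winter Gardens | Baker 
The Blue Door  | King  
Broken Clocks  | Nelson


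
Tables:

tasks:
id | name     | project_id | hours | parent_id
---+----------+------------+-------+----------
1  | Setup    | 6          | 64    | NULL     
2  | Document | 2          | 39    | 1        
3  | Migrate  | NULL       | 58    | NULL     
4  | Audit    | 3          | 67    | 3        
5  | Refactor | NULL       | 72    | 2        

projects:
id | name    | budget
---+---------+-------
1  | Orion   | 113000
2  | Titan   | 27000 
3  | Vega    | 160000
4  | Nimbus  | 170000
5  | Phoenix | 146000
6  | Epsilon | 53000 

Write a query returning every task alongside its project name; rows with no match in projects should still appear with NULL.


LEFT JOIN keeps every row from tasks (the left table); where project_id has no match in projects, the project columns become NULL. Walk through each task:
  - task 1 (Setup): project_id=6 -> matches Epsilon
  - task 2 (Document): project_id=2 -> matches Titan
  - task 3 (Migrate): project_id=NULL, no match -> kept with NULL
  - task 4 (Audit): project_id=3 -> matches Vega
  - task 5 (Refactor): project_id=NULL, no match -> kept with NULL
All 5 rows appear; 2 have NULL project.

SQL:
SELECT a.name, b.name AS project
FROM tasks a
LEFT JOIN projects b ON a.project_id = b.id

Result:
name     | project
---------+--------
Setup    | Epsilon
Document | Titan  
Migrate  | NULL   
Audit    | Vega   
Refactor | NULL   


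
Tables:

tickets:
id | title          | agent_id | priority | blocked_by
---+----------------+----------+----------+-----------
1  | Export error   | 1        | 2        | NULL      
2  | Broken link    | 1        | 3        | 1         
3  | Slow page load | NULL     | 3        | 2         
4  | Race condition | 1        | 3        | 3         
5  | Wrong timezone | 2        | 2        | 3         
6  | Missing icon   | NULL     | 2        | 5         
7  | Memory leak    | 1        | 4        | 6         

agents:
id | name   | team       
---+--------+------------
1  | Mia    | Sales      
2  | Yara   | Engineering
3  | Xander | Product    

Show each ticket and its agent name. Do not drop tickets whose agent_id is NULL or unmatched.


LEFT JOIN keeps every row from tickets (the left table); where agent_id has no match in agents, the agent columns become NULL. Walk through each ticket:
  - ticket 1 (Export error): agent_id=1 -> matches Mia
  - ticket 2 (Broken link): agent_id=1 -> matches Mia
  - ticket 3 (Slow page load): agent_id=NULL, no match -> kept with NULL
  - ticket 4 (Race condition): agent_id=1 -> matches Mia
  - ticket 5 (Wrong timezone): agent_id=2 -> matches Yara
  - ticket 6 (Missing icon): agent_id=NULL, no match -> kept with NULL
  - ticket 7 (Memory leak): agent_id=1 -> matches Mia
All 7 rows appear; 2 have NULL agent.

SQL:
SELECT a.title, b.name AS agent
FROM tickets a
LEFT JOIN agents b ON a.agent_id = b.id

Result:
title          | agent
---------------+------
Export error   | Mia  
Broken link    | Mia  
Slow page load | NULL 
Race condition | Mia  
Wrong timezone | Yara 
Missing icon   | NULL 
Memory leak    | Mia  


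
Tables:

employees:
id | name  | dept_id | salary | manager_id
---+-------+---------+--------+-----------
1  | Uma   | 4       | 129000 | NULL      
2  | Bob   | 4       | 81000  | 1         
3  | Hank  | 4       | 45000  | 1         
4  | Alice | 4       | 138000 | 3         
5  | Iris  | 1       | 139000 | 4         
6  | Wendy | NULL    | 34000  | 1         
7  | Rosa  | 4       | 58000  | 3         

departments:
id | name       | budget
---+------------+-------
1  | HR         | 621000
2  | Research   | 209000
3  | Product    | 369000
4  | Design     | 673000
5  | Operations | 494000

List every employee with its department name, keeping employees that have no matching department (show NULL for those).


LEFT JOIN keeps every row from employees (the left table); where dept_id has no match in departments, the department columns become NULL. Walk through each employee:
  - employee 1 (Uma): dept_id=4 -> matches Design
  - employee 2 (Bob): dept_id=4 -> matches Design
  - employee 3 (Hank): dept_id=4 -> matches Design
  - employee 4 (Alice): dept_id=4 -> matches Design
  - employee 5 (Iris): dept_id=1 -> matches HR
  - employee 6 (Wendy): dept_id=NULL, no match -> kept with NULL
  - employee 7 (Rosa): dept_id=4 -> matches Design
All 7 rows appear; 1 has NULL department.

SQL:
SELECT a.name, b.name AS department
FROM employees a
LEFT JOIN departments b ON a.dept_id = b.id

Result:
name  | department
------+-----------
Uma   | Design    
Bob   | Design    
Hank  | Design    
Alice | Design    
Iris  | HR        
Wendy | NULL      
Rosa  | Design    


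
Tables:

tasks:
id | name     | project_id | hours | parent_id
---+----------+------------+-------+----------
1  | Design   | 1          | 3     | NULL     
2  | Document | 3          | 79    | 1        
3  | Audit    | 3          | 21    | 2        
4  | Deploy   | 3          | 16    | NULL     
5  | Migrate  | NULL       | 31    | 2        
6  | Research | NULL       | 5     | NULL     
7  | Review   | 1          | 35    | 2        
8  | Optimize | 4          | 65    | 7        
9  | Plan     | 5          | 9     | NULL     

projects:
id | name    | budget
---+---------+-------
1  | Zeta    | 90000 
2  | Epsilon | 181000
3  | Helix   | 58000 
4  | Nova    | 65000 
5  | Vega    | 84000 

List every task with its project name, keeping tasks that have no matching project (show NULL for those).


LEFT JOIN keeps every row from tasks (the left table); where project_id has no match in projects, the project columns become NULL. Walk through each task:
  - task 1 (Design): project_id=1 -> matches Zeta
  - task 2 (Document): project_id=3 -> matches Helix
  - task 3 (Audit): project_id=3 -> matches Helix
  - task 4 (Deploy): project_id=3 -> matches Helix
  - task 5 (Migrate): project_id=NULL, no match -> kept with NULL
  - task 6 (Research): project_id=NULL, no match -> kept with NULL
  - task 7 (Review): project_id=1 -> matches Zeta
  - task 8 (Optimize): project_id=4 -> matches Nova
  - task 9 (Plan): project_id=5 -> matches Vega
All 9 rows appear; 2 have NULL project.

SQL:
SELECT a.name, b.name AS project
FROM tasks a
LEFT JOIN projects b ON a.project_id = b.id

Result:
name     | project
---------+--------
Design   | Zeta   
Document | Helix  
Audit    | Helix  
Deploy   | Helix  
Migrate  | NULL   
Research | NULL   
Review   | Zeta   
Optimize | Nova   
Plan     | Vega   


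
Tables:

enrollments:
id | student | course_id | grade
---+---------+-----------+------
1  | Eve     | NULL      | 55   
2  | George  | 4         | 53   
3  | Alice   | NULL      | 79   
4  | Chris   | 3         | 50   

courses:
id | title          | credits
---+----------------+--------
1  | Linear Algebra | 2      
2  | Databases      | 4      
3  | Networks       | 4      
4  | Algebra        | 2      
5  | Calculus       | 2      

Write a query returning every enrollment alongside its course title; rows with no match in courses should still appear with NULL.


LEFT JOIN keeps every row from enrollments (the left table); where course_id has no match in courses, the course columns become NULL. Walk through each enrollment:
  - enrollment 1 (Eve): course_id=NULL, no match -> kept with NULL
  - enrollment 2 (George): course_id=4 -> matches Algebra
  - enrollment 3 (Alice): course_id=NULL, no match -> kept with NULL
  - enrollment 4 (Chris): course_id=3 -> matches Networks
All 4 rows appear; 2 have NULL course.

SQL:
SELECT a.student, b.title AS course
FROM enrollments a
LEFT JOIN courses b ON a.course_id = b.id

Result:
student | course  
--------+---------
Eve     | NULL    
George  | Algebra 
Alice   | NULL    
Chris   | Networks


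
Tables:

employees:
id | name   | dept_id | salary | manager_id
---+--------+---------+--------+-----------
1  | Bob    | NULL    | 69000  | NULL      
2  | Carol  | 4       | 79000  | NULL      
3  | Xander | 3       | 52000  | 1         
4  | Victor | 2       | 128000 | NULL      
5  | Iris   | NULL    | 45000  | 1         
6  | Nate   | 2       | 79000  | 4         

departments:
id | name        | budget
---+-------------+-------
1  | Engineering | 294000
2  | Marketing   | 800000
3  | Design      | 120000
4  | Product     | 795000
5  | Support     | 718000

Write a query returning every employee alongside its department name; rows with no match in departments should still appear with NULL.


LEFT JOIN keeps every row from employees (the left table); where dept_id has no match in departments, the department columns become NULL. Walk through each employee:
  - employee 1 (Bob): dept_id=NULL, no match -> kept with NULL
  - employee 2 (Carol): dept_id=4 -> matches Product
  - employee 3 (Xander): dept_id=3 -> matches Design
  - employee 4 (Victor): dept_id=2 -> matches Marketing
  - employee 5 (Iris): dept_id=NULL, no match -> kept with NULL
  - employee 6 (Nate): dept_id=2 -> matches Marketing
All 6 rows appear; 2 have NULL department.

SQL:
SELECT a.name, b.name AS department
FROM employees a
LEFT JOIN departments b ON a.dept_id = b.id

Result:
name   | department
-------+-----------
Bob    | NULL      
Carol  | Product   
Xander | Design    
Victor | Marketing 
Iris   | NULL      
Nate   | Marketing 


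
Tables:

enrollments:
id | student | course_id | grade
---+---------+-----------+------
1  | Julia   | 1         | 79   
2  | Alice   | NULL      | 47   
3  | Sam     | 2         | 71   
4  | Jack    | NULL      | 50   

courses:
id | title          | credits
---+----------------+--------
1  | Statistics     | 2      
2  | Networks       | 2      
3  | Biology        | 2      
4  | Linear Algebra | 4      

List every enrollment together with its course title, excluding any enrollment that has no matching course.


INNER JOIN keeps only enrollments rows whose course_id matches an id in courses. Walk through each enrollment:
  - enrollment 1 (Julia): course_id=1 -> matches Statistics
  - enrollment 2 (Alice): course_id=NULL, no match -> dropped
  - enrollment 3 (Sam): course_id=2 -> matches Networks
  - enrollment 4 (Jack): course_id=NULL, no match -> dropped
So 2 of 4 rows are dropped.

SQL:
SELECT a.student, b.title AS course
FROM enrollments a
INNER JOIN courses b ON a.course_id = b.id

Result:
student | course    
--------+-----------
Julia   | Statistics
Sam     | Networks  


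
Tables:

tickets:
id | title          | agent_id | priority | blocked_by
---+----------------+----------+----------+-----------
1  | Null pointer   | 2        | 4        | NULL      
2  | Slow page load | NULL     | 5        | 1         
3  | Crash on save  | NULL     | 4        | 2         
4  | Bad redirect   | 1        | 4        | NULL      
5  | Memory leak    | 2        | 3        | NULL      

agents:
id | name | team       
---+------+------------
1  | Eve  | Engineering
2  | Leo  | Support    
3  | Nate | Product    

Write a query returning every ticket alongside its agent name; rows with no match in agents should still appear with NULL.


LEFT JOIN keeps every row from tickets (the left table); where agent_id has no match in agents, the agent columns become NULL. Walk through each ticket:
  - ticket 1 (Null pointer): agent_id=2 -> matches Leo
  - ticket 2 (Slow page load): agent_id=NULL, no match -> kept with NULL
  - ticket 3 (Crash on save): agent_id=NULL, no match -> kept with NULL
  - ticket 4 (Bad redirect): agent_id=1 -> matches Eve
  - ticket 5 (Memory leak): agent_id=2 -> matches Leo
All 5 rows appear; 2 have NULL agent.

SQL:
SELECT a.title, b.name AS agent
FROM tickets a
LEFT JOIN agents b ON a.agent_id = b.id

Result:
title          | agent
---------------+------
Null pointer   | Leo  
Slow page load | NULL 
Crash on save  | NULL 
Bad redirect   | Eve  
Memory leak    | Leo  


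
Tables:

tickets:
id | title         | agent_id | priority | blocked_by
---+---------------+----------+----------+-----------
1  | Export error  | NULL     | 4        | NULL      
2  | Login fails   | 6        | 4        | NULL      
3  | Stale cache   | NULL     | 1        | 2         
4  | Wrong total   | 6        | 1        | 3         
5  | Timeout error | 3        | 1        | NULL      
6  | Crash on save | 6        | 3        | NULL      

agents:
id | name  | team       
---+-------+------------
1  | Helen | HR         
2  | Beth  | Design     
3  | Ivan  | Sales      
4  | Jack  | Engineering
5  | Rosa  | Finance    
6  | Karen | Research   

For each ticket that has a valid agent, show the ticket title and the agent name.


INNER JOIN keeps only tickets rows whose agent_id matches an id in agents. Walk through each ticket:
  - ticket 1 (Export error): agent_id=NULL, no match -> dropped
  - ticket 2 (Login fails): agent_id=6 -> matches Karen
  - ticket 3 (Stale cache): agent_id=NULL, no match -> dropped
  - ticket 4 (Wrong total): agent_id=6 -> matches Karen
  - ticket 5 (Timeout error): agent_id=3 -> matches Ivan
  - ticket 6 (Crash on save): agent_id=6 -> matches Karen
So 2 of 6 rows are dropped.

SQL:
SELECT a.title, b.name AS agent
FROM tickets a
INNER JOIN agents b ON a.agent_id = b.id

Result:
title         | agent
--------------+------
Login fails   | Karen
Wrong total   | Karen
Timeout error | Ivan 
Crash on save | Karen


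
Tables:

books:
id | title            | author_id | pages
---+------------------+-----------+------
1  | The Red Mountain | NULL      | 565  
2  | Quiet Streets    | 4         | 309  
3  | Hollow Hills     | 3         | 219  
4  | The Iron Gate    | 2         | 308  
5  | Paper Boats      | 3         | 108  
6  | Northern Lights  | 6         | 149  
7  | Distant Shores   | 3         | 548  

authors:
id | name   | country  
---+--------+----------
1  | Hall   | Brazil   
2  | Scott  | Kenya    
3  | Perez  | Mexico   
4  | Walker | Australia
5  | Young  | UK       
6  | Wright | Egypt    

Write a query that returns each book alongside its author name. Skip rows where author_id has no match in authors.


INNER JOIN keeps only books rows whose author_id matches an id in authors. Walk through each book:
  - book 1 (The Red Mountain): author_id=NULL, no match -> dropped
  - book 2 (Quiet Streets): author_id=4 -> matches Walker
  - book 3 (Hollow Hills): author_id=3 -> matches Perez
  - book 4 (The Iron Gate): author_id=2 -> matches Scott
  - book 5 (Paper Boats): author_id=3 -> matches Perez
  - book 6 (Northern Lights): author_id=6 -> matches Wright
  - book 7 (Distant Shores): author_id=3 -> matches Perez
So 1 of 7 rows is dropped.

SQL:
SELECT a.title, b.name AS author
FROM books a
INNER JOIN authors b ON a.author_id = b.id

Result:
title           | author
----------------+-------
Quiet Streets   | Walker
Hollow Hills    | Perez 
The Iron Gate   | Scott 
Paper Boats     | Perez 
Northern Lights | Wright
Distant Shores  | Perez 


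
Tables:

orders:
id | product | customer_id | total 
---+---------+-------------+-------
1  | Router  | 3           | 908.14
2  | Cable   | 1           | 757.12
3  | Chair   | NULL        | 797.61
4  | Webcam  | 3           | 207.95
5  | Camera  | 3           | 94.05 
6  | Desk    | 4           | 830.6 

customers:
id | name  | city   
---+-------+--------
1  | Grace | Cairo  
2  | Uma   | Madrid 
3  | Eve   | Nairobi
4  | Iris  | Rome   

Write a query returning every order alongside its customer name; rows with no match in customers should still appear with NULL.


LEFT JOIN keeps every row from orders (the left table); where customer_id has no match in customers, the customer columns become NULL. Walk through each order:
  - order 1 (Router): customer_id=3 -> matches Eve
  - order 2 (Cable): customer_id=1 -> matches Grace
  - order 3 (Chair): customer_id=NULL, no match -> kept with NULL
  - order 4 (Webcam): customer_id=3 -> matches Eve
  - order 5 (Camera): customer_id=3 -> matches Eve
  - order 6 (Desk): customer_id=4 -> matches Iris
All 6 rows appear; 1 has NULL customer.

SQL:
SELECT a.product, b.name AS customer
FROM orders a
LEFT JOIN customers b ON a.customer_id = b.id

Result:
product | customer
--------+---------
Router  | Eve     
Cable   | Grace   
Chair   | NULL    
Webcam  | Eve     
Camera  | Eve     
Desk    | Iris    


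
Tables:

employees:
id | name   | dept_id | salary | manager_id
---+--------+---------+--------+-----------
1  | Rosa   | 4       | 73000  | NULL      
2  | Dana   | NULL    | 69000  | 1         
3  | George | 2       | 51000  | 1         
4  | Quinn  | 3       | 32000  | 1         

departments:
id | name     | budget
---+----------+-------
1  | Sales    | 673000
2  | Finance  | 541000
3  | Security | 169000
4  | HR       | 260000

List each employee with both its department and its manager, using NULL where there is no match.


Two LEFT JOINs from the same base table employees: one to departments via dept_id, one to employees itself via manager_id. Both are LEFT so every employee is preserved.
Match against departments:
  - employee 1 (Rosa): dept_id=4 -> matches HR
  - employee 2 (Dana): dept_id=NULL, no match -> kept with NULL
  - employee 3 (George): dept_id=2 -> matches Finance
  - employee 4 (Quinn): dept_id=3 -> matches Security
Match against employees (self):
  - employee 1 (Rosa): manager_id=NULL -> NULL
  - employee 2 (Dana): manager_id=1 -> Rosa
  - employee 3 (George): manager_id=1 -> Rosa
  - employee 4 (Quinn): manager_id=1 -> Rosa

SQL:
SELECT a.name, b.name AS department, c.name AS manager
FROM employees a
LEFT JOIN departments b ON a.dept_id = b.id
LEFT JOIN employees c ON a.manager_id = c.id

Result:
name   | department | manager
-------+------------+--------
Rosa   | HR         | NULL   
Dana   | NULL       | Rosa   
George | Finance    | Rosa   
Quinn  | Security   | Rosa   


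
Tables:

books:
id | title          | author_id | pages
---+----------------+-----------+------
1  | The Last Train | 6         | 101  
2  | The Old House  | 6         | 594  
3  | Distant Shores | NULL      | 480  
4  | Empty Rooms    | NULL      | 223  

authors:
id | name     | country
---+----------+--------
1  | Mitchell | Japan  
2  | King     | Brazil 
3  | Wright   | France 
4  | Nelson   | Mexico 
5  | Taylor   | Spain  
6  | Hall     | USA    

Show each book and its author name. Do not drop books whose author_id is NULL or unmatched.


LEFT JOIN keeps every row from books (the left table); where author_id has no match in authors, the author columns become NULL. Walk through each book:
  - book 1 (The Last Train): author_id=6 -> matches Hall
  - book 2 (The Old House): author_id=6 -> matches Hall
  - book 3 (Distant Shores): author_id=NULL, no match -> kept with NULL
  - book 4 (Empty Rooms): author_id=NULL, no match -> kept with NULL
All 4 rows appear; 2 have NULL author.

SQL:
SELECT a.title, b.name AS author
FROM books a
LEFT JOIN authors b ON a.author_id = b.id

Result:
title          | author
---------------+-------
The Last Train | Hall  
The Old House  | Hall  
Distant Shores | NULL  
Empty Rooms    | NULL  


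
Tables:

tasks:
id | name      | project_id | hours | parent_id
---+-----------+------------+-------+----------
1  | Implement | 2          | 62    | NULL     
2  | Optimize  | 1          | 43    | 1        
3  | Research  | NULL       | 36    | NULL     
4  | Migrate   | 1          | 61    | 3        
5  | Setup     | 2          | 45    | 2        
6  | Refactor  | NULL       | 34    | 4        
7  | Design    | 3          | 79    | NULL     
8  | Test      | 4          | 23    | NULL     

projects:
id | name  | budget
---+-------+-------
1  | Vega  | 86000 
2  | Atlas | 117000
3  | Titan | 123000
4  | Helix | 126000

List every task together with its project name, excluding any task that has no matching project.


INNER JOIN keeps only tasks rows whose project_id matches an id in projects. Walk through each task:
  - task 1 (Implement): project_id=2 -> matches Atlas
  - task 2 (Optimize): project_id=1 -> matches Vega
  - task 3 (Research): project_id=NULL, no match -> dropped
  - task 4 (Migrate): project_id=1 -> matches Vega
  - task 5 (Setup): project_id=2 -> matches Atlas
  - task 6 (Refactor): project_id=NULL, no match -> dropped
  - task 7 (Design): project_id=3 -> matches Titan
  - task 8 (Test): project_id=4 -> matches Helix
So 2 of 8 rows are dropped.

SQL:
SELECT a.name, b.name AS project
FROM tasks a
INNER JOIN projects b ON a.project_id = b.id

Result:
name      | project
----------+--------
Implement | Atlas  
Optimize  | Vega   
Migrate   | Vega   
Setup     | Atlas  
Design    | Titan  
Test      | Helix  


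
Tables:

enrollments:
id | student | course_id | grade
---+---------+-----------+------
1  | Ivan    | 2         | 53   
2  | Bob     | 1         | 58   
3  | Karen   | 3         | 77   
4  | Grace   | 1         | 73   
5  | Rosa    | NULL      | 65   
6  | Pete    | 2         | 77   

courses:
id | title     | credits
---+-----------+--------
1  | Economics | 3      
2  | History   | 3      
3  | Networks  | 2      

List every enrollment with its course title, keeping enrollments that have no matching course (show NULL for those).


LEFT JOIN keeps every row from enrollments (the left table); where course_id has no match in courses, the course columns become NULL. Walk through each enrollment:
  - enrollment 1 (Ivan): course_id=2 -> matches History
  - enrollment 2 (Bob): course_id=1 -> matches Economics
  - enrollment 3 (Karen): course_id=3 -> matches Networks
  - enrollment 4 (Grace): course_id=1 -> matches Economics
  - enrollment 5 (Rosa): course_id=NULL, no match -> kept with NULL
  - enrollment 6 (Pete): course_id=2 -> matches History
All 6 rows appear; 1 has NULL course.

SQL:
SELECT a.student, b.title AS course
FROM enrollments a
LEFT JOIN courses b ON a.course_id = b.id

Result:
student | course   
--------+----------
Ivan    | History  
Bob     | Economics
Karen   | Networks 
Grace   | Economics
Rosa    | NULL     
Pete    | History  


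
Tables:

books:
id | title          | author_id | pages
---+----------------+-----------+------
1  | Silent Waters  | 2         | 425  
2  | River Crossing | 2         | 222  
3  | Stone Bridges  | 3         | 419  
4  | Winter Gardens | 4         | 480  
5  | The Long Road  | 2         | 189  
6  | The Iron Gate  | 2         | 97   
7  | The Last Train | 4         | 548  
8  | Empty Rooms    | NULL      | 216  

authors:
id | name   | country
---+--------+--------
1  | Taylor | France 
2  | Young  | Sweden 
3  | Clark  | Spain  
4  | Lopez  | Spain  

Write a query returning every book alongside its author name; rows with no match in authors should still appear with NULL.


LEFT JOIN keeps every row from books (the left table); where author_id has no match in authors, the author columns become NULL. Walk through each book:
  - book 1 (Silent Waters): author_id=2 -> matches Young
  - book 2 (River Crossing): author_id=2 -> matches Young
  - book 3 (Stone Bridges): author_id=3 -> matches Clark
  - book 4 (Winter Gardens): author_id=4 -> matches Lopez
  - book 5 (The Long Road): author_id=2 -> matches Young
  - book 6 (The Iron Gate): author_id=2 -> matches Young
  - book 7 (The Last Train): author_id=4 -> matches Lopez
  - book 8 (Empty Rooms): author_id=NULL, no match -> kept with NULL
All 8 rows appear; 1 has NULL author.

SQL:
SELECT a.title, b.name AS author
FROM books a
LEFT JOIN authors b ON a.author_id = b.id

Result:
title          | author
---------------+-------
Silent Waters  | Young 
River Crossing | Young 
Stone Bridges  | Clark 
Winter Gardens | Lopez 
The Long Road  | Young 
The Iron Gate  | Young 
The Last Train | Lopez 
Empty Rooms    | NULL  


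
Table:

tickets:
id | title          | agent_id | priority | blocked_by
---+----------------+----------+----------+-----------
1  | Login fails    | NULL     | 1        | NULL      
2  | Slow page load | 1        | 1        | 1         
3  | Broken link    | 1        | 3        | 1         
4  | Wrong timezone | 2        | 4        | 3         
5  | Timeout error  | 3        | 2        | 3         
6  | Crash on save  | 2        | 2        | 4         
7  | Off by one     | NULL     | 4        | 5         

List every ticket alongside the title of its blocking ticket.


This is a self-join: tickets is joined to a second copy of itself, matching each row's blocked_by to another row's id. Use LEFT JOIN so rows with blocked_by=NULL are kept.
  - ticket 1 (Login fails): blocked_by=NULL -> NULL
  - ticket 2 (Slow page load): blocked_by=1 -> Login fails
  - ticket 3 (Broken link): blocked_by=1 -> Login fails
  - ticket 4 (Wrong timezone): blocked_by=3 -> Broken link
  - ticket 5 (Timeout error): blocked_by=3 -> Broken link
  - ticket 6 (Crash on save): blocked_by=4 -> Wrong timezone
  - ticket 7 (Off by one): blocked_by=5 -> Timeout error

SQL:
SELECT a.title AS item, b.title AS blocked_by
FROM tickets a
LEFT JOIN tickets b ON a.blocked_by = b.id

Result:
item           | blocked_by    
---------------+---------------
Login fails    | NULL          
Slow page load | Login fails   
Broken link    | Login fails   
Wrong timezone | Broken link   
Timeout error  | Broken link   
Crash on save  | Wrong timezone
Off by one     | Timeout error 


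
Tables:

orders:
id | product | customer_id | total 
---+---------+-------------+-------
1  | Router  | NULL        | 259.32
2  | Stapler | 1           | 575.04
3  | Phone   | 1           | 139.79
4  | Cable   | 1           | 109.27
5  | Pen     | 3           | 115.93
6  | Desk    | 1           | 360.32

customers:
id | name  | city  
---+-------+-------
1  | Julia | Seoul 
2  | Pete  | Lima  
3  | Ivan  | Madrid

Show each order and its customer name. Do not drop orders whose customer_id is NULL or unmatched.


LEFT JOIN keeps every row from orders (the left table); where customer_id has no match in customers, the customer columns become NULL. Walk through each order:
  - order 1 (Router): customer_id=NULL, no match -> kept with NULL
  - order 2 (Stapler): customer_id=1 -> matches Julia
  - order 3 (Phone): customer_id=1 -> matches Julia
  - order 4 (Cable): customer_id=1 -> matches Julia
  - order 5 (Pen): customer_id=3 -> matches Ivan
  - order 6 (Desk): customer_id=1 -> matches Julia
All 6 rows appear; 1 has NULL customer.

SQL:
SELECT a.product, b.name AS customer
FROM orders a
LEFT JOIN customers b ON a.customer_id = b.id

Result:
product | customer
--------+---------
Router  | NULL    
Stapler | Julia   
Phone   | Julia   
Cable   | Julia   
Pen     | Ivan    
Desk    | Julia   


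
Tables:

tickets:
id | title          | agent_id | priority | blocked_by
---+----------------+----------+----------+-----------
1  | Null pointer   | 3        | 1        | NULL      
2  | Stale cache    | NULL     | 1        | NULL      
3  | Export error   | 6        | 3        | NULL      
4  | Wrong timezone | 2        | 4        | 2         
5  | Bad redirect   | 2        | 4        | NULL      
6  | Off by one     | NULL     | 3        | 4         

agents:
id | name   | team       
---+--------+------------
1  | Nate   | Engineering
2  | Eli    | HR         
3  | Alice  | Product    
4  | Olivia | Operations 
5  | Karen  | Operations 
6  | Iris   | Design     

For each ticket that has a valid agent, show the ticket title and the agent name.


INNER JOIN keeps only tickets rows whose agent_id matches an id in agents. Walk through each ticket:
  - ticket 1 (Null pointer): agent_id=3 -> matches Alice
  - ticket 2 (Stale cache): agent_id=NULL, no match -> dropped
  - ticket 3 (Export error): agent_id=6 -> matches Iris
  - ticket 4 (Wrong timezone): agent_id=2 -> matches Eli
  - ticket 5 (Bad redirect): agent_id=2 -> matches Eli
  - ticket 6 (Off by one): agent_id=NULL, no match -> dropped
So 2 of 6 rows are dropped.

SQL:
SELECT a.title, b.name AS agent
FROM tickets a
INNER JOIN agents b ON a.agent_id = b.id

Result:
title          | agent
---------------+------
Null pointer   | Alice
Export error   | Iris 
Wrong timezone | Eli  
Bad redirect   | Eli  


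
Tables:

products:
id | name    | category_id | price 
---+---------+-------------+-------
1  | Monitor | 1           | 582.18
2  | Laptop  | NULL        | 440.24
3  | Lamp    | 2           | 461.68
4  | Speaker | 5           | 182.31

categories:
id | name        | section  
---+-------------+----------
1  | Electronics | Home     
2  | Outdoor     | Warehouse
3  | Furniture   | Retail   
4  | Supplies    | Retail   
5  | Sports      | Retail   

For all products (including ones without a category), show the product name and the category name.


LEFT JOIN keeps every row from products (the left table); where category_id has no match in categories, the category columns become NULL. Walk through each product:
  - product 1 (Monitor): category_id=1 -> matches Electronics
  - product 2 (Laptop): category_id=NULL, no match -> kept with NULL
  - product 3 (Lamp): category_id=2 -> matches Outdoor
  - product 4 (Speaker): category_id=5 -> matches Sports
All 4 rows appear; 1 has NULL category.

SQL:
SELECT a.name, b.name AS category
FROM products a
LEFT JOIN categories b ON a.category_id = b.id

Result:
name    | category   
--------+------------
Monitor | Electronics
Laptop  | NULL       
Lamp    | Outdoor    
Speaker | Sports     


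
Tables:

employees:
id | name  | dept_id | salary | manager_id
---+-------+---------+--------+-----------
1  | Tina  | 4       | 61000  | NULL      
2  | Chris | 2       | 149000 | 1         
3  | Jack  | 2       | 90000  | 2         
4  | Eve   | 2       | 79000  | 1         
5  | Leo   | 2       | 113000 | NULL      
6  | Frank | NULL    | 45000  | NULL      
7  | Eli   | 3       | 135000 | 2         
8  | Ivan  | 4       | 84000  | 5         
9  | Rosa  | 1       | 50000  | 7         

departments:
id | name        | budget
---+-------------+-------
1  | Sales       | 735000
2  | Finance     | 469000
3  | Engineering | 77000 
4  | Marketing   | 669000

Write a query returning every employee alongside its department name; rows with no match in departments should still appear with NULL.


LEFT JOIN keeps every row from employees (the left table); where dept_id has no match in departments, the department columns become NULL. Walk through each employee:
  - employee 1 (Tina): dept_id=4 -> matches Marketing
  - employee 2 (Chris): dept_id=2 -> matches Finance
  - employee 3 (Jack): dept_id=2 -> matches Finance
  - employee 4 (Eve): dept_id=2 -> matches Finance
  - employee 5 (Leo): dept_id=2 -> matches Finance
  - employee 6 (Frank): dept_id=NULL, no match -> kept with NULL
  - employee 7 (Eli): dept_id=3 -> matches Engineering
  - employee 8 (Ivan): dept_id=4 -> matches Marketing
  - employee 9 (Rosa): dept_id=1 -> matches Sales
All 9 rows appear; 1 has NULL department.

SQL:
SELECT a.name, b.name AS department
FROM employees a
LEFT JOIN departments b ON a.dept_id = b.id

Result:
name  | department 
------+------------
Tina  | Marketing  
Chris | Finance    
Jack  | Finance    
Eve   | Finance    
Leo   | Finance    
Frank | NULL       
Eli   | Engineering
Ivan  | Marketing  
Rosa  | Sales      


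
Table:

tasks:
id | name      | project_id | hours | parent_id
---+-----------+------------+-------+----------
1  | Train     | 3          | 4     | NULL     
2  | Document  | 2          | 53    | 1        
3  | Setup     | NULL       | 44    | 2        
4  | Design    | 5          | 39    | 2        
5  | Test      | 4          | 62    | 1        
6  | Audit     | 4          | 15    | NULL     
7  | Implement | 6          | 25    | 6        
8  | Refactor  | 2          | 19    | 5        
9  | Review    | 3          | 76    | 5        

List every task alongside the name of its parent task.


This is a self-join: tasks is joined to a second copy of itself, matching each row's parent_id to another row's id. Use LEFT JOIN so rows with parent_id=NULL are kept.
  - task 1 (Train): parent_id=NULL -> NULL
  - task 2 (Document): parent_id=1 -> Train
  - task 3 (Setup): parent_id=2 -> Document
  - task 4 (Design): parent_id=2 -> Document
  - task 5 (Test): parent_id=1 -> Train
  - task 6 (Audit): parent_id=NULL -> NULL
  - task 7 (Implement): parent_id=6 -> Audit
  - task 8 (Refactor): parent_id=5 -> Test
  - task 9 (Review): parent_id=5 -> Test

SQL:
SELECT a.name AS item, b.name AS parent
FROM tasks a
LEFT JOIN tasks b ON a.parent_id = b.id

Result:
item      | parent  
----------+---------
Train     | NULL    
Document  | Train   
Setup     | Document
Design    | Document
Test      | Train   
Audit     | NULL    
Implement | Audit   
Refactor  | Test    
Review    | Test    


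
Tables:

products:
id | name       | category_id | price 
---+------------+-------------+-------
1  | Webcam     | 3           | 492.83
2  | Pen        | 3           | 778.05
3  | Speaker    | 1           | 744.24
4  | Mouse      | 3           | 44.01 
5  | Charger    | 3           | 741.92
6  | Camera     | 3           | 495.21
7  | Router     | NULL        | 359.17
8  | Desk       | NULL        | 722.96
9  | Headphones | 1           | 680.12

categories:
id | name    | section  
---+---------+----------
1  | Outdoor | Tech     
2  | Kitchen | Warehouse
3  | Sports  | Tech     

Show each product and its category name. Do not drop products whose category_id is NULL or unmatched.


LEFT JOIN keeps every row from products (the left table); where category_id has no match in categories, the category columns become NULL. Walk through each product:
  - product 1 (Webcam): category_id=3 -> matches Sports
  - product 2 (Pen): category_id=3 -> matches Sports
  - product 3 (Speaker): category_id=1 -> matches Outdoor
  - product 4 (Mouse): category_id=3 -> matches Sports
  - product 5 (Charger): category_id=3 -> matches Sports
  - product 6 (Camera): category_id=3 -> matches Sports
  - product 7 (Router): category_id=NULL, no match -> kept with NULL
  - product 8 (Desk): category_id=NULL, no match -> kept with NULL
  - product 9 (Headphones): category_id=1 -> matches Outdoor
All 9 rows appear; 2 have NULL category.

SQL:
SELECT a.name, b.name AS category
FROM products a
LEFT JOIN categories b ON a.category_id = b.id

Result:
name       | category
-----------+---------
Webcam     | Sports  
Pen        | Sports  
Speaker    | Outdoor 
Mouse      | Sports  
Charger    | Sports  
Camera     | Sports  
Router     | NULL    
Desk       | NULL    
Headphones | Outdoor 
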